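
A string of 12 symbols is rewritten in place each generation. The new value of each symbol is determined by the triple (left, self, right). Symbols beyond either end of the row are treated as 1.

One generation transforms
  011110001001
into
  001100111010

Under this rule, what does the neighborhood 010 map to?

1

At position 8 the neighborhood is 010; the next row has 1 there.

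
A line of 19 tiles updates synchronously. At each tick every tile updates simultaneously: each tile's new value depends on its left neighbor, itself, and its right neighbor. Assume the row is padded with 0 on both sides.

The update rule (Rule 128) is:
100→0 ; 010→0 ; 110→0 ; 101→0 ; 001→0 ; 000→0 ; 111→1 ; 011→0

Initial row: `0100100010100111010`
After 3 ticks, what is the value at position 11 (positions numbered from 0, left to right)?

0

tick 1: 0000000000000010000
tick 2: 0000000000000000000
tick 3: 0000000000000000000
position 11 holds 0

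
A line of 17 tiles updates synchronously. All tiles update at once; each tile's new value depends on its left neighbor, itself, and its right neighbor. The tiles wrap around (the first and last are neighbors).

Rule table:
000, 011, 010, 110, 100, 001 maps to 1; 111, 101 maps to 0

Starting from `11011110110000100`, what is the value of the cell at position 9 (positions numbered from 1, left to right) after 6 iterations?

1

iteration 1: 11010010111111111
iteration 2: 01011110100000000
iteration 3: 11010010111111111  (repeats iteration 1; period 2)
iteration 6: 01011110100000000
position 9 holds 1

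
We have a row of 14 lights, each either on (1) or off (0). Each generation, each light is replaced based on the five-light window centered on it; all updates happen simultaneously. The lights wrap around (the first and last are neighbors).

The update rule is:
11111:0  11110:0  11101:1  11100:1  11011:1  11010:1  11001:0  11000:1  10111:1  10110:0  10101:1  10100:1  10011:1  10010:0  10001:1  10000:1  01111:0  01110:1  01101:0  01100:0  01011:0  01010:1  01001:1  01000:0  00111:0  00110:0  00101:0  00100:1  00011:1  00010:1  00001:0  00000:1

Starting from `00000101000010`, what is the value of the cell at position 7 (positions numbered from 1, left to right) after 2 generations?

0

generation 1: 11101011010110
generation 2: 11111000110001
position 7 holds 0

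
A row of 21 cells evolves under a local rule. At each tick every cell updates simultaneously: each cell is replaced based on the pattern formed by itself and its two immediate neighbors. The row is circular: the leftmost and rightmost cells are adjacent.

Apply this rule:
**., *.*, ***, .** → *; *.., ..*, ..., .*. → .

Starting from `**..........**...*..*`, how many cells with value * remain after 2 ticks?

tick 1: **..........**......*
tick 2: **..........**......*
count of *: 5

5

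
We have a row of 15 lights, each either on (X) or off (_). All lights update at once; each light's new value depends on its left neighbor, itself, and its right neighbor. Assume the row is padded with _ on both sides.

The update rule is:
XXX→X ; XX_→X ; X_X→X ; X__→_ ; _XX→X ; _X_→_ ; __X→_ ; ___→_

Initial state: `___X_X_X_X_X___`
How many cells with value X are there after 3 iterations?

2

iteration 1: ____X_X_X_X____
iteration 2: _____X_X_X_____
iteration 3: ______X_X______
count of X: 2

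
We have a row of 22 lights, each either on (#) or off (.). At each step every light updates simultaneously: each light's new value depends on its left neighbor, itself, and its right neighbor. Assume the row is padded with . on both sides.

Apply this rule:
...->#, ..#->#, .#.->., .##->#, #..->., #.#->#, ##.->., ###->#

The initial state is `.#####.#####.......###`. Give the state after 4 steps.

##.#####..########..#.

#####.#####..########.
####.#####..########..
###.#####..########..#
##.#####..########..#.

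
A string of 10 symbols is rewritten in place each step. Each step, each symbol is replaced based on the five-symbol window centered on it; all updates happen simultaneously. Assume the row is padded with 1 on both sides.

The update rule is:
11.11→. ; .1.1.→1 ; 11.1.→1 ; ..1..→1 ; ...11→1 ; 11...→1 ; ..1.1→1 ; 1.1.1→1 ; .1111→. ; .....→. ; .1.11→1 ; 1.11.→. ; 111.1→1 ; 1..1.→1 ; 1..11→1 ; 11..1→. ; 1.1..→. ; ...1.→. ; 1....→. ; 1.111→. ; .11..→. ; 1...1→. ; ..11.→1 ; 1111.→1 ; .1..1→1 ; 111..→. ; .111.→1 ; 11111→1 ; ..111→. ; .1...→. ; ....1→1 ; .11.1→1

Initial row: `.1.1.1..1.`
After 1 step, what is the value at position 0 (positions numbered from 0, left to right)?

1

step 1: 11111.1111
position 0 holds 1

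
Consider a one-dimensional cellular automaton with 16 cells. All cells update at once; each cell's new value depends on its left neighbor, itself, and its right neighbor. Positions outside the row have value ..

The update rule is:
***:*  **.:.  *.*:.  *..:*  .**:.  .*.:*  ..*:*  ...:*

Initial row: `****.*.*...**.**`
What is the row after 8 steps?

step 1: .**..*.****.....
step 2: *..***..**.*****
step 3: ***.*.**....***.
step 4: .*..*...****.*.*
step 5: ********.**..*.*
step 6: .******....***.*
step 7: *.****.****.*..*
step 8: *..**...**..****

*..**...**..****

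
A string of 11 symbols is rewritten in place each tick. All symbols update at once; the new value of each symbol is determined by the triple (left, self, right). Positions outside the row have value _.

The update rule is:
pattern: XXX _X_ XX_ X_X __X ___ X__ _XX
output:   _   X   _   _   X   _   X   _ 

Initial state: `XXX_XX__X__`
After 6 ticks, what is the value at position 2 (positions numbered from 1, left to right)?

X

______XXXX_
_____X____X
____XXX__XX
___X___XX__
__XXX_X__X_
_X____XXXXX
position 2 holds X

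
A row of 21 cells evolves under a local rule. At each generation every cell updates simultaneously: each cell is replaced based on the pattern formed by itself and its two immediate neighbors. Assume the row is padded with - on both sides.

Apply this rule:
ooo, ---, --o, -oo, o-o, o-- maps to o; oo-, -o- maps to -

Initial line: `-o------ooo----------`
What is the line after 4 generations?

generation 1: o-oooooooo-oooooooooo
generation 2: -oooooooo-oooooooooo-
generation 3: oooooooo-oooooooooo-o
generation 4: ooooooo-oooooooooo-o-

ooooooo-oooooooooo-o-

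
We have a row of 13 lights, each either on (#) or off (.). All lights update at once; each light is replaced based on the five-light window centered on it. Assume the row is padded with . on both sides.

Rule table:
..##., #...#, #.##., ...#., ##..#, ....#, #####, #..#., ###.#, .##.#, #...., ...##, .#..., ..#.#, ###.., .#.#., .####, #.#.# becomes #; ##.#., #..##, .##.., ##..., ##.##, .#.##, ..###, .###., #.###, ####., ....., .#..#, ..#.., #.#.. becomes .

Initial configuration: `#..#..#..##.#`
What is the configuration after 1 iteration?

..#..#...##..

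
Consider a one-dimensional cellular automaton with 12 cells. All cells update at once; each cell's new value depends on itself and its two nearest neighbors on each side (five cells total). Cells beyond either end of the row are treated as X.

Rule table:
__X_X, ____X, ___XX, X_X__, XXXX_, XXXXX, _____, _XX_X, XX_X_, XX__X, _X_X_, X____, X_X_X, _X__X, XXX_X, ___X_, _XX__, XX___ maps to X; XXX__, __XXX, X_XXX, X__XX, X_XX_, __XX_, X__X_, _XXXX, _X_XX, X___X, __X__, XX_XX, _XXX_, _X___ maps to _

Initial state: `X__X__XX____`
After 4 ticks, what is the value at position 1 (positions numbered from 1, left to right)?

X

tick 1: _X__X__XXXXX
tick 2: XXX__X___XXX
tick 3: XX_X____X__X
tick 4: XXXX_XXX_X__
position 1 holds X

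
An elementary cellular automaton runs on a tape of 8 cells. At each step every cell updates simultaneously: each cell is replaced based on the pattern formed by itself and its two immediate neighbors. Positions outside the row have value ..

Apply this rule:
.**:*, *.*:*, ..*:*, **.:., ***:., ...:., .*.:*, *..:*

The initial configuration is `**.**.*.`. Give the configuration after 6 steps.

**.**.*.

*.**.***
***.**..
*..**.*.
****.***
*...**..
**.**.*.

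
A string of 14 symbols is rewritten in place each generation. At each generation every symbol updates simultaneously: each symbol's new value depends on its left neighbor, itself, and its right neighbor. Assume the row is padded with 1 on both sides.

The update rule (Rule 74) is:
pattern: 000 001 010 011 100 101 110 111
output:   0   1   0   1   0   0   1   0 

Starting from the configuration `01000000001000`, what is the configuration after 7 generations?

generation 1: 00000000010001
generation 2: 00000000100011
generation 3: 00000001000110
generation 4: 00000010001110
generation 5: 00000100011010
generation 6: 00001000111000
generation 7: 00010001101001

00010001101001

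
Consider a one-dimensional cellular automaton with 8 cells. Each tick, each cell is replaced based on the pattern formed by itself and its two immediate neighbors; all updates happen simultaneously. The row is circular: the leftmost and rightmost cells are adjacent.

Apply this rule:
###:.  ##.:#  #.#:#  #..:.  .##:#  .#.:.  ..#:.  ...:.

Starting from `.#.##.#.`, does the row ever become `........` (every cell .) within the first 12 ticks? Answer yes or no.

yes

tick 1: ..####..
tick 2: ..#..#..
tick 3: ........
all cells are . at tick 3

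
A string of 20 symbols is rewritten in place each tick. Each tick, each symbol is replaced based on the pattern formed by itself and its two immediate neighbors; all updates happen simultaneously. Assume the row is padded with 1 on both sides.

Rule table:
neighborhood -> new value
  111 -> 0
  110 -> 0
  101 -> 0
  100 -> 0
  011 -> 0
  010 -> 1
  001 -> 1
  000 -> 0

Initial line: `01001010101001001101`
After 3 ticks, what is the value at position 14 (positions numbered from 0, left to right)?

01011010101011010000
01000010101000010001
01000110101000110010
position 14 holds 1

1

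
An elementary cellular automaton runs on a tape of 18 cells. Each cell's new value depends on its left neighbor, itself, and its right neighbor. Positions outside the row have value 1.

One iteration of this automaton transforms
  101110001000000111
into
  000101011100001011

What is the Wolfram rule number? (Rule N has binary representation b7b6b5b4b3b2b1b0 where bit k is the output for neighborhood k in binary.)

position 3: 111 → 1  (bit 7 = 1)
position 0: 110 → 0  (bit 6 = 0)
position 1: 101 → 0  (bit 5 = 0)
position 5: 100 → 1  (bit 4 = 1)
position 2: 011 → 0  (bit 3 = 0)
position 8: 010 → 1  (bit 2 = 1)
position 7: 001 → 1  (bit 1 = 1)
position 6: 000 → 0  (bit 0 = 0)
bits b7..b0 = 10010110 = 150

150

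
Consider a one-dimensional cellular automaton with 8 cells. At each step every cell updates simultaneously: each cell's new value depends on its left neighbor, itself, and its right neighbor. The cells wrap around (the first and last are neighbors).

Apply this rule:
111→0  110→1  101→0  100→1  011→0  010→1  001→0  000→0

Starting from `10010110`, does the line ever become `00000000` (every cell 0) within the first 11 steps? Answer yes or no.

no

11010010
01011010
01001011
01101001
00101101
10100101
10110100
10010110  (repeats step 0; period 8)
step 11: 01001011
step 11 is 01001011, still not uniform 0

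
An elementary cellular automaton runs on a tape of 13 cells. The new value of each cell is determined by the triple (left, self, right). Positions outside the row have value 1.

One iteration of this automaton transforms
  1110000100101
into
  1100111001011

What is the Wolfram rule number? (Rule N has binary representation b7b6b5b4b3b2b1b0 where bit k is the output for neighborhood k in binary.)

171

position 0: 111 → 1  (bit 7 = 1)
position 2: 110 → 0  (bit 6 = 0)
position 11: 101 → 1  (bit 5 = 1)
position 3: 100 → 0  (bit 4 = 0)
position 12: 011 → 1  (bit 3 = 1)
position 7: 010 → 0  (bit 2 = 0)
position 6: 001 → 1  (bit 1 = 1)
position 4: 000 → 1  (bit 0 = 1)
bits b7..b0 = 10101011 = 171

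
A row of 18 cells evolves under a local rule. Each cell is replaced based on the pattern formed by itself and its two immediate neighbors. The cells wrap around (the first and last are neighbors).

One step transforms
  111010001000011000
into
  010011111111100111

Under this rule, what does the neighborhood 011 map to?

0

At position 0 the neighborhood is 011; the next row has 0 there.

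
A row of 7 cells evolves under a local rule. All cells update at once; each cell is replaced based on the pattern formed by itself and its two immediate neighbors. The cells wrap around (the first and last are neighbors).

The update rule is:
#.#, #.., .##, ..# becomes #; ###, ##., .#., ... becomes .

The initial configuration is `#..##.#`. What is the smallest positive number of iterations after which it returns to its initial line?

.###.##
##..##.
#.###.#
.##..##
##.###.
#.##..#
.##.###
##.##..
#.##.##
.##.##.
##.##.#
..##.##
###.##.
#..##.#

14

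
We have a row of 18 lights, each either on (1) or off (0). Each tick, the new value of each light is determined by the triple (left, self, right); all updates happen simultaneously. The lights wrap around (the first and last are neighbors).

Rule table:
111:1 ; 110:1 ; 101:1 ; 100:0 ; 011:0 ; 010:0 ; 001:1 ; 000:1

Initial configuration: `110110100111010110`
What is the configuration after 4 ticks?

011011010101011101

tick 1: 011011001011101011
tick 2: 101101010101110101
tick 3: 110110101010111010
tick 4: 011011010101011101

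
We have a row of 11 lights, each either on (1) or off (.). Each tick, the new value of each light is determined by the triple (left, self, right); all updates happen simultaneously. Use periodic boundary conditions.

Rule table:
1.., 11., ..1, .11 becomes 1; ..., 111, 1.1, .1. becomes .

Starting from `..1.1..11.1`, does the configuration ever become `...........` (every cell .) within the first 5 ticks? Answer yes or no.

tick 1: 11...1111..
tick 2: 111.11..111
tick 3: ..1.11111..
tick 4: .1..1...11.
tick 5: 1.11.1.1111
tick 5 is 1.11.1.1111, still not uniform .

no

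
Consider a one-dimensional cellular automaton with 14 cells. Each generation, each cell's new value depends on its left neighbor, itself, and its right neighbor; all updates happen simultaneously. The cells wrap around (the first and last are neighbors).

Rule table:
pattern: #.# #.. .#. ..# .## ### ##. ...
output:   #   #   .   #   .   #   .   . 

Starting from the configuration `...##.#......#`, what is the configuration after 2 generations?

.#.##.#.#..#.#

#.#..#.#....#.
.#.##.#.#..#.#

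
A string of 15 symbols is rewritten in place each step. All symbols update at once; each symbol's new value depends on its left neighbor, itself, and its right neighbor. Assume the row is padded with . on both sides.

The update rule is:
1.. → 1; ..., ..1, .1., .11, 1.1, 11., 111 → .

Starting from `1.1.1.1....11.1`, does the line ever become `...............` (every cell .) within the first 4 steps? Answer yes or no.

no

step 1: .......1.......
step 2: ........1......
step 3: .........1.....
step 4: ..........1....
step 4 is ..........1...., still not uniform .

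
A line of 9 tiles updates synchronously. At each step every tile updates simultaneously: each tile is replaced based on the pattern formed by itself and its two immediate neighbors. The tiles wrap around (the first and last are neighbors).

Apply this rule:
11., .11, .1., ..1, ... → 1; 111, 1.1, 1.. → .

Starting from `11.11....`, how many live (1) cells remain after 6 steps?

step 1: 11.11.111
step 2: .1.11.1..
step 3: 11.11.1.1
step 4: .1.11.1.1
step 5: .1.11.1.1  (fixed point — unchanged through step 6)
count of 1: 5

5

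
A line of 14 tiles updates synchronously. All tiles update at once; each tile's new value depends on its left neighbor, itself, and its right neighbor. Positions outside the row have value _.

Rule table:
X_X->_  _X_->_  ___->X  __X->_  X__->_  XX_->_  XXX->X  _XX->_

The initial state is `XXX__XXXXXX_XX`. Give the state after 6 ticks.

_____XXXX_____

_X____XXXX____
___XX__XX__XXX
XX__________X_
___XXXXXXXX___
XX__XXXXXX__XX
_____XXXX_____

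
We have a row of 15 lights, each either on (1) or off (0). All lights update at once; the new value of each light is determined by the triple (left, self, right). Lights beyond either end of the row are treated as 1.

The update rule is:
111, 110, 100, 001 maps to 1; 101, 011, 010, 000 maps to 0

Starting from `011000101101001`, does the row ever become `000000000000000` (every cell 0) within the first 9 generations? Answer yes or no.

generation 1: 001101000100110
generation 2: 110100101011010
generation 3: 110011000001000
generation 4: 111101100010101
generation 5: 111100110100000
generation 6: 111111010010001
generation 7: 111111001101010
generation 8: 111111110100000
generation 9: 111111110010001
generation 9 is 111111110010001, still not uniform 0

no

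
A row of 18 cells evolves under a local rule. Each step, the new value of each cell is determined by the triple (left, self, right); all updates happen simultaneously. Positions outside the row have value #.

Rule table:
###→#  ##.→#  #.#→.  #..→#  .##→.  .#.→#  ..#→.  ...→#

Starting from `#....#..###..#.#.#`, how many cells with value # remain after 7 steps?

12

####.##..###.#.#..
####..##..##.#.##.
#####..##..#.#..#.
######..##.#.##.#.
#######..#.#..#.#.
########.#.##.#.#.
########.#..#.#.#.
count of #: 12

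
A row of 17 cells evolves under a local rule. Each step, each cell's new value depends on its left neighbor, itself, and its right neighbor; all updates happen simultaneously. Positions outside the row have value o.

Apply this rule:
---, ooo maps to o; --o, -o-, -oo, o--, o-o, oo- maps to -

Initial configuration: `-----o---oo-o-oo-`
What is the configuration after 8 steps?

---o----o--oooo--

-ooo---o---------
--o--o---ooooooo-
-------o--ooooo--
-ooooo-----ooo---
--ooo--ooo--o--o-
---o----o--------
-o---oo---oooooo-
---o----o--oooo--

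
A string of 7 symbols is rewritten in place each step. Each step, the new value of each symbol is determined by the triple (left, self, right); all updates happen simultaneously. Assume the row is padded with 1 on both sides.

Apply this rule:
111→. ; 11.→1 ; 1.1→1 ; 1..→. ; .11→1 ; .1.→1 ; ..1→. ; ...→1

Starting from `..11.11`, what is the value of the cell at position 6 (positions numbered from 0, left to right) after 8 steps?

..1111.
..1..11
..1..1.
..1..11  (repeats step 2; period 2)
step 8: ..1..11
position 6 holds 1

1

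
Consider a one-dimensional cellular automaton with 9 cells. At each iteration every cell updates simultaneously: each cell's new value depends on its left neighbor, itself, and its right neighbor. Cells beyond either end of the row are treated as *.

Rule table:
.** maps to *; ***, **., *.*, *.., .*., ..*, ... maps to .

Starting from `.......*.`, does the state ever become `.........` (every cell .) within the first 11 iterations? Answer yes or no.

iteration 1: .........
all cells are . at iteration 1

yes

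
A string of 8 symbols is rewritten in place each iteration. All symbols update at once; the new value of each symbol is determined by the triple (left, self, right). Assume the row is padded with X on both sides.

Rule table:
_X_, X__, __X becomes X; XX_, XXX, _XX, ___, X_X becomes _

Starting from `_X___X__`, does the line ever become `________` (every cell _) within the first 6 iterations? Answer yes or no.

yes

_XX_XXXX
________
all cells are _ at iteration 2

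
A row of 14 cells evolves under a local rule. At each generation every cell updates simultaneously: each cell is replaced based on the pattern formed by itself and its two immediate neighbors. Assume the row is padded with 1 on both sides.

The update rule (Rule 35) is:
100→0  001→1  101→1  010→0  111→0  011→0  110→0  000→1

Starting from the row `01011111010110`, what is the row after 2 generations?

01001111010010

10100000101001
01001111010010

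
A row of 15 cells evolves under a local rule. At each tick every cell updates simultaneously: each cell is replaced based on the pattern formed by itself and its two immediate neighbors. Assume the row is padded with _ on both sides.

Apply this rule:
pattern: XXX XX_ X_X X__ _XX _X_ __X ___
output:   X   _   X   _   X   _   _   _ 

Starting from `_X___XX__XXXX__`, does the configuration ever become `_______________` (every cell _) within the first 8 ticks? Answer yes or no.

_____X___XXX___
_________XX____
_________X_____
_______________
all cells are _ at tick 4

yes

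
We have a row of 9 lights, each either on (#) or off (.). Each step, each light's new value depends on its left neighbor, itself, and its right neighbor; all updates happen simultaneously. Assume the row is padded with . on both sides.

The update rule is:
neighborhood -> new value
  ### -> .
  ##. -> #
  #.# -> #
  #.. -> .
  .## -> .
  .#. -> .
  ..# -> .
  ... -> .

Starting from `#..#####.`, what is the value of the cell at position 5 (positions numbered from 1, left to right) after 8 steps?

.

.......#.
.........
.........  (fixed point — unchanged through step 8)
position 5 holds .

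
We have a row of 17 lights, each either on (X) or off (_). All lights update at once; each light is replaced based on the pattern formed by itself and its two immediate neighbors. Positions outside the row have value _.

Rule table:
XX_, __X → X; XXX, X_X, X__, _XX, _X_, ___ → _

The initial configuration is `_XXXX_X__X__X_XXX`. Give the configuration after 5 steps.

X___X__X____X____

X___X___X__X____X
___X___X__X____X_
__X___X__X____X__
_X___X__X____X___
X___X__X____X____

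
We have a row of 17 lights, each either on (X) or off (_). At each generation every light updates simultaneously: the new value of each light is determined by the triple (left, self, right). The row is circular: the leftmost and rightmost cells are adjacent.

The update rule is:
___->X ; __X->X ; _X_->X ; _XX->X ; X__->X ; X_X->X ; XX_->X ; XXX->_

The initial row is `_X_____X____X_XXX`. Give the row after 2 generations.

______________XXX

XXXXXXXXXXXXXXX_X
______________XXX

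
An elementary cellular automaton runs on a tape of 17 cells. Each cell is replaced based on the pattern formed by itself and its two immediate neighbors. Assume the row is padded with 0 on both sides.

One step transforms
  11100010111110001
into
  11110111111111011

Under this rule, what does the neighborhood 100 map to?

At position 3 the neighborhood is 100; the next row has 1 there.

1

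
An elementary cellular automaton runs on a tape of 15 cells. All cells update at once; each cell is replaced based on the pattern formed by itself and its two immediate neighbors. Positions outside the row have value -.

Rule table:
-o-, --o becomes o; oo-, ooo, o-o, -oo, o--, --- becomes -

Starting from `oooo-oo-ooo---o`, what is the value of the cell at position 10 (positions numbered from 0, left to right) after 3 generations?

-

generation 1: -------------oo
generation 2: ------------o--
generation 3: -----------oo--
position 10 holds -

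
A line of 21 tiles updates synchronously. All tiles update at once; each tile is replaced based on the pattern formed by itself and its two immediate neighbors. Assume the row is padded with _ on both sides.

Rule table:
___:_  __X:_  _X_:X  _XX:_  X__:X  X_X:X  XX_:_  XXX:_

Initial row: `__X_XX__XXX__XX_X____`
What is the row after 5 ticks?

______XX__X____X____X

tick 1: __XX__X____X___XXX___
tick 2: ____X_XX___XX_____X__
tick 3: ____XX__X____X____XX_
tick 4: ______X_XX___XX_____X
tick 5: ______XX__X____X____X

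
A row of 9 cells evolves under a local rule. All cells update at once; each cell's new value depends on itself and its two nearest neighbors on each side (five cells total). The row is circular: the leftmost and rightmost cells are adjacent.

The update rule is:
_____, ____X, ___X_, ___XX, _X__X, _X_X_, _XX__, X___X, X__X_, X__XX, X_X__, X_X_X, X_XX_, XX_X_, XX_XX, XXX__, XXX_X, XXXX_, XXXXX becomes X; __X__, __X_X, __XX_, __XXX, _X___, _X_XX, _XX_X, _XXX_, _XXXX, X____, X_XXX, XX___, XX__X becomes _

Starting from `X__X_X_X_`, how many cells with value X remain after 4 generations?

generation 1: XXX_XXXXX
generation 2: XXXX__XXX
generation 3: XXXX_X__X
generation 4: _XXXXXXX_
count of X: 7

7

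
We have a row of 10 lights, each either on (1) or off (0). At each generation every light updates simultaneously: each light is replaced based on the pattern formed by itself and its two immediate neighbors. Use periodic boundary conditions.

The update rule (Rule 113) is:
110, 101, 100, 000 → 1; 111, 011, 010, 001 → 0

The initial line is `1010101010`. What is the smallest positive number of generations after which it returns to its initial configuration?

2

0101010101
1010101010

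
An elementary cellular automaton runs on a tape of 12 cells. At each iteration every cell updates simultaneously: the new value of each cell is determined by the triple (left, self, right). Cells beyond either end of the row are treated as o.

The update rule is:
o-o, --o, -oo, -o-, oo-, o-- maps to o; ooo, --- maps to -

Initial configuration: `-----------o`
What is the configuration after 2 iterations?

o---------oo
oo-------oo-

oo-------oo-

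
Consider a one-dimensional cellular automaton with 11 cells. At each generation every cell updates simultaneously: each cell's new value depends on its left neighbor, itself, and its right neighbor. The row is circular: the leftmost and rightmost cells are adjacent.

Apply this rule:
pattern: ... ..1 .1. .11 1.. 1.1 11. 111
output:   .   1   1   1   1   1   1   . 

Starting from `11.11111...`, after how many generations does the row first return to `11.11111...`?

1111...11.1
...11.11111
1.11111...1
111...11.11
..11.11111.
.11111...11
11...11.111
.11.11111..
11111...11.
1...11.1111
11.11111...

11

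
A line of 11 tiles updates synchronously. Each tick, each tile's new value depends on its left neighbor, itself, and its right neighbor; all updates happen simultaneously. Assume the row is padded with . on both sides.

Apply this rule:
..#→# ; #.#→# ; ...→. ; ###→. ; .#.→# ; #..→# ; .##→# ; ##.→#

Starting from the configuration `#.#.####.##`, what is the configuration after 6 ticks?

##....##..#

#####..####
#...####..#
##.##..####
########..#
#......####
##....##..#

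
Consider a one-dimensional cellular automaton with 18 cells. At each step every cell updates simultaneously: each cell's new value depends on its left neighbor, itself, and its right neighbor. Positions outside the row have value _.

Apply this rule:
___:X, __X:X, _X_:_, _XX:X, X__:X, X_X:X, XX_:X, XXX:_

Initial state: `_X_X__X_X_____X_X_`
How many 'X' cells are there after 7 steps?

X_X_XX_X_XXXXX_X_X
_X_XXXX_XX___XX_X_
X_XX__XXXXXXXXXX_X
_XXXXXX________XX_
XX____XXXXXXXXXXXX
XXXXXXX__________X
X_____XXXXXXXXXXX_
count of X: 12

12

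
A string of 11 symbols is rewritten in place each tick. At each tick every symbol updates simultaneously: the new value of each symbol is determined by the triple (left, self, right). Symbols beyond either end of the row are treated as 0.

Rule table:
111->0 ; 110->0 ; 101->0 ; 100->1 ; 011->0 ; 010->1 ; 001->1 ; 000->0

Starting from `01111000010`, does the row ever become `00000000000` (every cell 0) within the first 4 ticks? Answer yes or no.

no

10000100111
11001111000
00110000100
01001001110
tick 4 is 01001001110, still not uniform 0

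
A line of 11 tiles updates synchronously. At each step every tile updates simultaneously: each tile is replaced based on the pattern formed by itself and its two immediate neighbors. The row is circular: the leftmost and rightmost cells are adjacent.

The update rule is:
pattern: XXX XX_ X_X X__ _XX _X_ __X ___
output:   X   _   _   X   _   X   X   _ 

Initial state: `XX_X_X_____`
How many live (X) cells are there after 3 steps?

4

step 1: ___X_XX___X
step 2: X_XX___X_XX
step 3: ____X_XX__X
count of X: 4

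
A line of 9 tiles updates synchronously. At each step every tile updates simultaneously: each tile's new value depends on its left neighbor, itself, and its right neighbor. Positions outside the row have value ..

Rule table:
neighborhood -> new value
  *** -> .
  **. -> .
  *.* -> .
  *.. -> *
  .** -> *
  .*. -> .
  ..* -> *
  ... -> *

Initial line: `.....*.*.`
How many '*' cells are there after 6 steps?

*****...*
*....***.
.*****..*
**....**.
*.*****.*
..*......
count of *: 1

1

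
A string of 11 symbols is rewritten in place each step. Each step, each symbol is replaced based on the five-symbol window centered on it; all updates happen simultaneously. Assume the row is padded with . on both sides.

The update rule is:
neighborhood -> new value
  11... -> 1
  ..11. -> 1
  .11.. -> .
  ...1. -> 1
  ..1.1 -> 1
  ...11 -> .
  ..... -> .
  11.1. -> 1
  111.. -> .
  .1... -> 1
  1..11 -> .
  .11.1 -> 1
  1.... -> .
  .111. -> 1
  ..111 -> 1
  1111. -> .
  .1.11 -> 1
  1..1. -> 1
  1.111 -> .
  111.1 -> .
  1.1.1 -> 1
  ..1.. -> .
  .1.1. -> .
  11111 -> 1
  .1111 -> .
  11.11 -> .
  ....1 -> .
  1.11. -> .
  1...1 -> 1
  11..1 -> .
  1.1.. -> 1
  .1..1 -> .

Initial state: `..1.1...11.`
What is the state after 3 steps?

.11.111.1.1
.11..1.11.1
.1..111.111

.1..111.111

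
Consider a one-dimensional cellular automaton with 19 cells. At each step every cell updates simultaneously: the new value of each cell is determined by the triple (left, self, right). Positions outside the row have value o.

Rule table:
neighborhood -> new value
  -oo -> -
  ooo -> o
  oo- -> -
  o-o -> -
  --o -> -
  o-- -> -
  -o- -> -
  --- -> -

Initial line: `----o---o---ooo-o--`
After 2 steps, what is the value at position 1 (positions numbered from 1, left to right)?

-

-------------o-----
-------------------
position 1 holds -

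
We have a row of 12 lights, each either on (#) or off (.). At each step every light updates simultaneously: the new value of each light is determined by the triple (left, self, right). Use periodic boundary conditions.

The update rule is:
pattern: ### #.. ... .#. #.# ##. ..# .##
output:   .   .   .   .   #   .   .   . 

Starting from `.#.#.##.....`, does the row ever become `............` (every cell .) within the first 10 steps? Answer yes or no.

yes

step 1: ..#.#.......
step 2: ...#........
step 3: ............
all cells are . at step 3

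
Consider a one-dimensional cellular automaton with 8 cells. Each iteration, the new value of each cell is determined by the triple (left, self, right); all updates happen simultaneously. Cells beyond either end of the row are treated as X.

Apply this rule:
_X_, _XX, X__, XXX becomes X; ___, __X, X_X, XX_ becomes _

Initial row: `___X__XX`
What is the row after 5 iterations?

_X_XX_XX

iteration 1: X__XX_XX
iteration 2: _X_X__XX
iteration 3: _X_XX_XX
iteration 4: _X_X__XX  (repeats iteration 2; period 2)
iteration 5: _X_XX_XX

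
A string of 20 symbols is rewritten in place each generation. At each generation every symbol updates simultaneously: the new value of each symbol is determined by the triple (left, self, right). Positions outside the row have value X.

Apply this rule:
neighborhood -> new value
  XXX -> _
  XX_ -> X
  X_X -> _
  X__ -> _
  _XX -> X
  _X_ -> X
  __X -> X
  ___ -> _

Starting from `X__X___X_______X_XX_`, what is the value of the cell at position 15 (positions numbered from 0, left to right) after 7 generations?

X

generation 1: X_XX__XX______XX_XX_
generation 2: X_XX_XXX_____XXX_XX_
generation 3: X_XX_X_X____XX_X_XX_
generation 4: X_XX_X_X___XXX_X_XX_
generation 5: X_XX_X_X__XX_X_X_XX_
generation 6: X_XX_X_X_XXX_X_X_XX_
generation 7: X_XX_X_X_X_X_X_X_XX_
position 15 holds X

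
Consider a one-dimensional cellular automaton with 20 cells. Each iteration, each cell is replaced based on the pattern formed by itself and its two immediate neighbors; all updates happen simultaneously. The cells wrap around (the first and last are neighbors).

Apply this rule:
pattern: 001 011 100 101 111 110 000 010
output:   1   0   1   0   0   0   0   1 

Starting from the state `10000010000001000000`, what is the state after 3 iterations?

01101101111110111111

iteration 1: 11000111000011100001
iteration 2: 00101000100100010010
iteration 3: 01101101111110111111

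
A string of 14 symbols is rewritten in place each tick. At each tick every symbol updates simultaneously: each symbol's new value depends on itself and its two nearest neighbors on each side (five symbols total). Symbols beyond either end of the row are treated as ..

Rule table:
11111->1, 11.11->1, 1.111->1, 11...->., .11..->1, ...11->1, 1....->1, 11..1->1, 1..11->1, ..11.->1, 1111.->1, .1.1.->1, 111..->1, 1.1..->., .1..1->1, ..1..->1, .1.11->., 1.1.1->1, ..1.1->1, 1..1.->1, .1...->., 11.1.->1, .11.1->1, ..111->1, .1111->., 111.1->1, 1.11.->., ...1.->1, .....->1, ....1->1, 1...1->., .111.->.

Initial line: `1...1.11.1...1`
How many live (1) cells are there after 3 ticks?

1..11..11...11
111111111..111
1.1111111111.1
count of 1: 12

12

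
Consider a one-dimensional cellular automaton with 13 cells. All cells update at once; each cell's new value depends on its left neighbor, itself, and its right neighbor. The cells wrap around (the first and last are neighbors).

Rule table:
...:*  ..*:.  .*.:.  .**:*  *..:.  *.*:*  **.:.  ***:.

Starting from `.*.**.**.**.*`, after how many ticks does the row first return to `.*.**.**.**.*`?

13

tick 1: *.**.**.**.*.
tick 2: .**.**.**.*.*
tick 3: **.**.**.*.*.
tick 4: *.**.**.*.*.*
tick 5: .**.**.*.*.**
tick 6: **.**.*.*.**.
tick 7: *.**.*.*.**.*
tick 8: .**.*.*.**.**
tick 9: **.*.*.**.**.
tick 10: *.*.*.**.**.*
tick 11: .*.*.**.**.**
tick 12: *.*.**.**.**.
tick 13: .*.**.**.**.*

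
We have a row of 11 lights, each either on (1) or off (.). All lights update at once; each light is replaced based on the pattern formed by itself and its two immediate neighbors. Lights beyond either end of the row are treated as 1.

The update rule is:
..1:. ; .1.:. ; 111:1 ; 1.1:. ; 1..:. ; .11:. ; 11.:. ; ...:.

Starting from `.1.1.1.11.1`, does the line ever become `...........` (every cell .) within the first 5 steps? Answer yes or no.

...........
all cells are . at step 1

yes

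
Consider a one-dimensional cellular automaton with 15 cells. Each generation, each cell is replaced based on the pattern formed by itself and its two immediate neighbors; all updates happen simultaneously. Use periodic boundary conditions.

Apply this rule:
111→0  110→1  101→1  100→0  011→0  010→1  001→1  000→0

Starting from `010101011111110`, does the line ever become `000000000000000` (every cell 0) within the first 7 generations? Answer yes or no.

no

111111100000010
000000100000111
000001100001001
000010100011011
000111100101101
001000101110111
011001110011001
generation 7 is 011001110011001, still not uniform 0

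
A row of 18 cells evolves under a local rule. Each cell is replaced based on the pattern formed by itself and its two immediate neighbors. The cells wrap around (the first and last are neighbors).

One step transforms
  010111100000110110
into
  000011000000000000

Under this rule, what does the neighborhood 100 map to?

At position 7 the neighborhood is 100; the next row has 0 there.

0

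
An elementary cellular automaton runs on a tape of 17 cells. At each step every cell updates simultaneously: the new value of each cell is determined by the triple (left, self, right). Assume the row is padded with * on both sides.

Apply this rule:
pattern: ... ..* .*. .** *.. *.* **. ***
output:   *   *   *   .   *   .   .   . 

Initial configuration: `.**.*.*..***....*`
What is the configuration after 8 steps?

*****....***.....

step 1: ....*.***...****.
step 2: *****....***.....
step 3: .....****...*****
step 4: *****....***.....  (repeats step 2; period 2)
step 8: *****....***.....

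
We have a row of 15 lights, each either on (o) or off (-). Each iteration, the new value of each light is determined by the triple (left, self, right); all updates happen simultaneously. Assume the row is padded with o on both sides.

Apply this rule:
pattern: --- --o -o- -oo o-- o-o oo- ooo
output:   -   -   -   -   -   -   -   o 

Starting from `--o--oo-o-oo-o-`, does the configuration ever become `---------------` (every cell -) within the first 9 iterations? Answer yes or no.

yes

iteration 1: ---------------
all cells are - at iteration 1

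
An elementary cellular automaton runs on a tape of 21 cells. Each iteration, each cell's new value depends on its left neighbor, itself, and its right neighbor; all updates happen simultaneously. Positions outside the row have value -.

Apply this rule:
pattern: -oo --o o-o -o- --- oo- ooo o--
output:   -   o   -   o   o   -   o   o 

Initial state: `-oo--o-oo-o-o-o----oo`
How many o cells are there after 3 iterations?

9

o--ooo----o-o-ooooo--
ooo-o-ooooo-o--ooo-oo
-o--o--ooo--ooo-o----
count of o: 9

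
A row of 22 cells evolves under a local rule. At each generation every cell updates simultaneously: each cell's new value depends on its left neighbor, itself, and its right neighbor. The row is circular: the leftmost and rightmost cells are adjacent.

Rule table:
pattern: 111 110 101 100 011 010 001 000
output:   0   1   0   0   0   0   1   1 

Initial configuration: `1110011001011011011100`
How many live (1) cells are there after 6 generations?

0010101010001001000101
0100000000110010011000
1001111111010100101011
1010000001000001000000
0000111110011110011111
0111000010100010100001
count of 1: 8

8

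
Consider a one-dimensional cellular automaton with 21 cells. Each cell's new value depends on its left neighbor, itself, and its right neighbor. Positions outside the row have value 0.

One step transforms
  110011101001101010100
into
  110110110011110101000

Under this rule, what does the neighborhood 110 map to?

1

At position 1 the neighborhood is 110; the next row has 1 there.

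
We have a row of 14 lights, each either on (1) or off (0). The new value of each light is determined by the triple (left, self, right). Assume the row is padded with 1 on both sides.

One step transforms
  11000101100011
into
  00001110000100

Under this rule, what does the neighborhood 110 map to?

At position 1 the neighborhood is 110; the next row has 0 there.

0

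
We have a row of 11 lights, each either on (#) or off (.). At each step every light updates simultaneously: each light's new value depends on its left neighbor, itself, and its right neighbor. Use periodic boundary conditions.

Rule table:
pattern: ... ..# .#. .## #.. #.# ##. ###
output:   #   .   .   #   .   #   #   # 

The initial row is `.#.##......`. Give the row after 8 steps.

..#########

step 1: ..###.#####
step 2: ..#########
step 3: ..#########  (fixed point — unchanged through step 8)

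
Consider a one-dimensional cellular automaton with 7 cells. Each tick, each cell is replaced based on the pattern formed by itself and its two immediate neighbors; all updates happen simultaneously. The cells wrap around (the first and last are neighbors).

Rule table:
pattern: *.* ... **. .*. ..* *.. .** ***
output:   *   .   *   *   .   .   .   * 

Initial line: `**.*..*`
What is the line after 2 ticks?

.***...

****...
.***...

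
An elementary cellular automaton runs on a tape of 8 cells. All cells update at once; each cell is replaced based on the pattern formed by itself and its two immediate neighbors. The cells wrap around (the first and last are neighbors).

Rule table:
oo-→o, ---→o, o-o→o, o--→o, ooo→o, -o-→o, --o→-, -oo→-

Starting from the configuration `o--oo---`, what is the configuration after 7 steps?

oo--ooo-
-oo--ooo
o-oo--oo
oo-oo--o
ooo-oo--
-ooo-oo-
--ooo-oo

--ooo-oo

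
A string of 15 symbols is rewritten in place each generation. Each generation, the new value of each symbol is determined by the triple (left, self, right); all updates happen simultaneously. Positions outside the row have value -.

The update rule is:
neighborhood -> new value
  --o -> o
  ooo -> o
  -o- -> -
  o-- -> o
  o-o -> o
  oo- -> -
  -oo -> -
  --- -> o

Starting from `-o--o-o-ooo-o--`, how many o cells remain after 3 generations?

9

o-oo-o-o-o-o-oo
-o--o-o-o-o-o--
o-oo-o-o-o-o-oo
count of o: 9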